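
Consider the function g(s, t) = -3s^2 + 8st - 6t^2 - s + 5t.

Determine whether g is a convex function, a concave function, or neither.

concave

g is quadratic, so its Hessian is the constant matrix H = [[-6, 8], [8, -12]].
det(H) = 8, tr(H) = -18.
det(H) > 0 and tr(H) < 0, so H is negative definite everywhere: concave.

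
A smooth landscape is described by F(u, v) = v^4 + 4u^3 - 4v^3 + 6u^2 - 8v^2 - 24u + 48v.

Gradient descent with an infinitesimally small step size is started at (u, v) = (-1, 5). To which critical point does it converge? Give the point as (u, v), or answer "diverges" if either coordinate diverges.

F is separable, so gradient descent decouples: u follows -∂F/∂u, v follows -∂F/∂v.
∂F/∂u = 12(u - 1)(u + 2); at u=-1 this is -24, so u increases.
∂F/∂v = 4(v - 3)(v - 2)(v + 2); at v=5 this is 168, so v decreases.
u converges to its nearest critical value 1 (a local min of the u-part); v converges to 3. The iterate converges to (1, 3).

(1, 3)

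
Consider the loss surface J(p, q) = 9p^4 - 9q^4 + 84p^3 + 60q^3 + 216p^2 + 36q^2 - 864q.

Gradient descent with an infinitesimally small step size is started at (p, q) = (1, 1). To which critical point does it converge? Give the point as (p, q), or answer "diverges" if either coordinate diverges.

(0, 3)

J is separable, so gradient descent decouples: p follows -∂J/∂p, q follows -∂J/∂q.
∂J/∂p = 36p(p + 3)(p + 4); at p=1 this is 720, so p decreases.
∂J/∂q = -36(q - 4)(q - 3)(q + 2); at q=1 this is -648, so q increases.
p converges to its nearest critical value 0 (a local min of the p-part); q converges to 3. The iterate converges to (0, 3).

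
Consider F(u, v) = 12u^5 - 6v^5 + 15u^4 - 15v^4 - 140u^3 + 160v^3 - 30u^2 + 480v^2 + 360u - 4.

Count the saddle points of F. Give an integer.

8

F separates as a function of u plus a function of v, so ∇F=0 decouples.
∂F/∂u = 60(u - 2)(u - 1)(u + 1)(u + 3) = 0 at u ∈ {-3, -1, 1, 2}; ∂F/∂v = -30v(v - 4)(v + 2)(v + 4) = 0 at v ∈ {-4, -2, 0, 4}.
The Hessian is diagonal: diag(F_uu, F_vv). Second derivatives: F_uu(-3)=-2400, F_uu(-1)=720, F_uu(1)=-480, F_uu(2)=900; F_vv(-4)=1920, F_vv(-2)=-720, F_vv(0)=960, F_vv(4)=-5760.
Saddle points occur where the two diagonal entries have opposite signs: (-3, -4), (-3, 0), (-1, -2), (-1, 4), (1, -4), (1, 0), (2, -2), (2, 4). Count: 8.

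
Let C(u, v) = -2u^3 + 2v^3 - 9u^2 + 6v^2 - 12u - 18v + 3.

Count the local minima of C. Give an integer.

1

C separates as a function of u plus a function of v, so ∇C=0 decouples.
∂C/∂u = -6(u + 1)(u + 2) = 0 at u ∈ {-2, -1}; ∂C/∂v = 6(v - 1)(v + 3) = 0 at v ∈ {-3, 1}.
The Hessian is diagonal: diag(C_uu, C_vv). Second derivatives: C_uu(-2)=6, C_uu(-1)=-6; C_vv(-3)=-24, C_vv(1)=24.
Local minima occur where both diagonal entries positive: (-2, 1). Count: 1.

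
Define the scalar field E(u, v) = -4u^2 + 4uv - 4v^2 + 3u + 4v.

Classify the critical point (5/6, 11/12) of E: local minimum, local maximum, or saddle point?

local maximum

The Hessian of E is constant: H = [[-8, 4], [4, -8]].
det(H) = (-8)·(-8) − 4² = 48.
det(H) > 0 and tr(H) = -16 < 0, so H is negative definite and the point is a local maximum.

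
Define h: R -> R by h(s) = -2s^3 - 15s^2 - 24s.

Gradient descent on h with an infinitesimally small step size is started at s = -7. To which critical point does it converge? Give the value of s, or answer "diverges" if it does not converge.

-4

h'(s) = -6(s + 1)(s + 4), so h'(-7) = -108.
Gradient descent moves in the -h' direction, i.e. s is increasing.
The nearest critical point in that direction is s = -4, where h'' = 18 > 0 (a local minimum). The iterate converges there.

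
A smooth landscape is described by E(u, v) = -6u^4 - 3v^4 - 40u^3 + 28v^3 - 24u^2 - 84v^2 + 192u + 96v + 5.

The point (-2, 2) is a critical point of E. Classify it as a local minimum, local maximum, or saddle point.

local minimum

The mixed partial ∂²E/∂u∂v is 0, so the Hessian at any point is diag(E_uu, E_vv) = diag(-24(3u^2 + 10u + 2), 12(-3v^2 + 14v - 14)).
At (-2, 2): H = diag(144, 24).
Both eigenvalues are positive, so H is positive definite: a local minimum.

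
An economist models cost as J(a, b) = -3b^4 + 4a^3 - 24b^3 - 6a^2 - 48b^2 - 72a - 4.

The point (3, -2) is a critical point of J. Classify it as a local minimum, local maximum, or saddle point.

The mixed partial ∂²J/∂a∂b is 0, so the Hessian at any point is diag(J_aa, J_bb) = diag(12(2a - 1), -12(3b^2 + 12b + 8)).
At (3, -2): H = diag(60, 48).
Both eigenvalues are positive, so H is positive definite: a local minimum.

local minimum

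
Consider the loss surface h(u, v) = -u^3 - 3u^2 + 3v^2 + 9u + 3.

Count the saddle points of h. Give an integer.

1

h separates as a function of u plus a function of v, so ∇h=0 decouples.
∂h/∂u = -3(u - 1)(u + 3) = 0 at u ∈ {-3, 1}; ∂h/∂v = 6v = 0 at v ∈ {0}.
The Hessian is diagonal: diag(h_uu, h_vv). Second derivatives: h_uu(-3)=12, h_uu(1)=-12; h_vv(0)=6.
Saddle points occur where the two diagonal entries have opposite signs: (1, 0). Count: 1.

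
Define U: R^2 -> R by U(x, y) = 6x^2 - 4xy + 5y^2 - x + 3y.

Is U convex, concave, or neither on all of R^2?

convex

U is quadratic, so its Hessian is the constant matrix H = [[12, -4], [-4, 10]].
det(H) = 104, tr(H) = 22.
det(H) > 0 and tr(H) > 0, so H is positive definite everywhere: convex.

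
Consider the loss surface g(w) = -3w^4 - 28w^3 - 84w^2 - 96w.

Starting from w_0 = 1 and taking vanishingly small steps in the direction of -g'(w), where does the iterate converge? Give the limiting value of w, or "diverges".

g'(w) = -12(w + 1)(w + 2)(w + 4), so g'(1) = -360.
Gradient descent moves in the -g' direction, i.e. w is increasing.
There is no critical point above w=1, and g' keeps the same sign, so the iterate runs off to +∞.

diverges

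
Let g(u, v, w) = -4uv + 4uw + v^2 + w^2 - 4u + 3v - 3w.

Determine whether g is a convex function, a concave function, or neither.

neither

g is quadratic, so its Hessian is the constant matrix H = [[0, -4, 4], [-4, 2, 0], [4, 0, 2]].
Leading principal minors: 0, -16, -64.
Neither pattern holds ⇒ H is indefinite ⇒ neither convex nor concave.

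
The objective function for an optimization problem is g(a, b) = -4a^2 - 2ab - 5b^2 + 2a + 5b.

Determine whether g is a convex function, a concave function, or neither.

concave

g is quadratic, so its Hessian is the constant matrix H = [[-8, -2], [-2, -10]].
det(H) = 76, tr(H) = -18.
det(H) > 0 and tr(H) < 0, so H is negative definite everywhere: concave.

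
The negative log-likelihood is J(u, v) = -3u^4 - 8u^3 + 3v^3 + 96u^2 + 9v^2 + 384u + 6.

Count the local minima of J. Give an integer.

J separates as a function of u plus a function of v, so ∇J=0 decouples.
∂J/∂u = -12(u - 4)(u + 2)(u + 4) = 0 at u ∈ {-4, -2, 4}; ∂J/∂v = 9v(v + 2) = 0 at v ∈ {-2, 0}.
The Hessian is diagonal: diag(J_uu, J_vv). Second derivatives: J_uu(-4)=-192, J_uu(-2)=144, J_uu(4)=-576; J_vv(-2)=-18, J_vv(0)=18.
Local minima occur where both diagonal entries positive: (-2, 0). Count: 1.

1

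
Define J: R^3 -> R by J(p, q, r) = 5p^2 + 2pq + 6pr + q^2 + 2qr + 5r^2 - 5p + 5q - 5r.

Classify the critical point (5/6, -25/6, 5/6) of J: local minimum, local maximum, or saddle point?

The Hessian is constant: H = [[10, 2, 6], [2, 2, 2], [6, 2, 10]].
Leading principal minors: Δ₁ = 10, Δ₂ = 16, Δ₃ = 96.
All leading minors are positive, so H is positive definite: a local minimum.

local minimum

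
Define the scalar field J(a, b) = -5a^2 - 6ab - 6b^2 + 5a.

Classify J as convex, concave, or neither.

J is quadratic, so its Hessian is the constant matrix H = [[-10, -6], [-6, -12]].
det(H) = 84, tr(H) = -22.
det(H) > 0 and tr(H) < 0, so H is negative definite everywhere: concave.

concave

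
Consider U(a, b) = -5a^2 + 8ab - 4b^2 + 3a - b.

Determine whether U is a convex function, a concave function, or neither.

concave

U is quadratic, so its Hessian is the constant matrix H = [[-10, 8], [8, -8]].
det(H) = 16, tr(H) = -18.
det(H) > 0 and tr(H) < 0, so H is negative definite everywhere: concave.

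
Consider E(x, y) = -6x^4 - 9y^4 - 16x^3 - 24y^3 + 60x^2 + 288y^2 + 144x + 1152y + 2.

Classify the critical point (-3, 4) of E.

local maximum

The mixed partial ∂²E/∂x∂y is 0, so the Hessian at any point is diag(E_xx, E_yy) = diag(24(-3x^2 - 4x + 5), 36(-3y^2 - 4y + 16)).
At (-3, 4): H = diag(-240, -1728).
Both eigenvalues are negative, so H is negative definite: a local maximum.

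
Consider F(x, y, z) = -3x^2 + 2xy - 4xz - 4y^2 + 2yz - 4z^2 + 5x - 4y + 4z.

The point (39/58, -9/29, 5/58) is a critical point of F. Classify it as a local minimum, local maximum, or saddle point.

The Hessian is constant: H = [[-6, 2, -4], [2, -8, 2], [-4, 2, -8]].
Leading principal minors: Δ₁ = -6, Δ₂ = 44, Δ₃ = -232.
The minors alternate sign starting negative (−, +, −), so H is negative definite: a local maximum.

local maximum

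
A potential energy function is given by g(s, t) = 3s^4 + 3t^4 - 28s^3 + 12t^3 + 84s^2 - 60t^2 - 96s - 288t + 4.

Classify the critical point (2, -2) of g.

The mixed partial ∂²g/∂s∂t is 0, so the Hessian at any point is diag(g_ss, g_tt) = diag(12(3s^2 - 14s + 14), 12(3t^2 + 6t - 10)).
At (2, -2): H = diag(-24, -120).
Both eigenvalues are negative, so H is negative definite: a local maximum.

local maximum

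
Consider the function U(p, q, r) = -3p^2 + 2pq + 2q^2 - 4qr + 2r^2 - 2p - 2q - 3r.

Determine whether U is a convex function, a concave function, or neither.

U is quadratic, so its Hessian is the constant matrix H = [[-6, 2, 0], [2, 4, -4], [0, -4, 4]].
Leading principal minors: -6, -28, -16.
Neither pattern holds ⇒ H is indefinite ⇒ neither convex nor concave.

neither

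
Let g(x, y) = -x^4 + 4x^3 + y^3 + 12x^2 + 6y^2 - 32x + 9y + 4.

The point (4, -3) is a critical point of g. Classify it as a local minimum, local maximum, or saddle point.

local maximum

The mixed partial ∂²g/∂x∂y is 0, so the Hessian at any point is diag(g_xx, g_yy) = diag(12(-x^2 + 2x + 2), 6(y + 2)).
At (4, -3): H = diag(-72, -6).
Both eigenvalues are negative, so H is negative definite: a local maximum.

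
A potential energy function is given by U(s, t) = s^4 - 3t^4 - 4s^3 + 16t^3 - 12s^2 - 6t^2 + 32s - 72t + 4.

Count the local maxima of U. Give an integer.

U separates as a function of s plus a function of t, so ∇U=0 decouples.
∂U/∂s = 4(s - 4)(s - 1)(s + 2) = 0 at s ∈ {-2, 1, 4}; ∂U/∂t = -12(t - 3)(t - 2)(t + 1) = 0 at t ∈ {-1, 2, 3}.
The Hessian is diagonal: diag(U_ss, U_tt). Second derivatives: U_ss(-2)=72, U_ss(1)=-36, U_ss(4)=72; U_tt(-1)=-144, U_tt(2)=36, U_tt(3)=-48.
Local maxima occur where both diagonal entries negative: (1, -1), (1, 3). Count: 2.

2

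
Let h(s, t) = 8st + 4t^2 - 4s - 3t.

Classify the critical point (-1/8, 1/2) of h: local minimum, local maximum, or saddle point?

The Hessian of h is constant: H = [[0, 8], [8, 8]].
det(H) = 0·8 − 8² = -64.
Since det(H) < 0, H is indefinite and the critical point is a saddle point.

saddle point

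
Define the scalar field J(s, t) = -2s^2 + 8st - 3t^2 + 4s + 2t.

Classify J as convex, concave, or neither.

neither

J is quadratic, so its Hessian is the constant matrix H = [[-4, 8], [8, -6]].
det(H) = -40, tr(H) = -10.
det(H) < 0, so H is indefinite: neither convex nor concave.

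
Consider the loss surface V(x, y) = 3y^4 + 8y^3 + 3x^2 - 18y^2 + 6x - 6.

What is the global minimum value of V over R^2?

-144

V(x,y) separates as P(x) + Q(y) − 6, so its minimum is min P + min Q − 6.
P'(x) = 6x + 6 vanishes at x ∈ {-1}; Q'(y) = 12y(y - 1)(y + 3) vanishes at y ∈ {-3, 0, 1}.
Local minima of P (where P''>0): P(-1)=-3. Local minima of Q: Q(-3)=-135, Q(1)=-7.
So the global minimum of V is P(-1) + Q(-3) − 6 = -3 − 135 − 6 = -144, attained at (-1, -3).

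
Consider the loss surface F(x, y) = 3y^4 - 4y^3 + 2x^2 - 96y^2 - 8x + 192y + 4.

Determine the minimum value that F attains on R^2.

-1284

F(x,y) separates as P(x) + Q(y) + 4, so its minimum is min P + min Q + 4.
P'(x) = 4x - 8 vanishes at x ∈ {2}; Q'(y) = 12(y - 4)(y - 1)(y + 4) vanishes at y ∈ {-4, 1, 4}.
Local minima of P (where P''>0): P(2)=-8. Local minima of Q: Q(-4)=-1280, Q(4)=-256.
So the global minimum of F is P(2) + Q(-4) + 4 = -8 − 1280 + 4 = -1284, attained at (2, -4).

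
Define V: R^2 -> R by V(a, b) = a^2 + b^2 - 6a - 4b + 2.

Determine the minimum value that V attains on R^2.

V(a,b) separates as P(a) + Q(b) + 2, so its minimum is min P + min Q + 2.
P'(a) = 2a - 6 vanishes at a ∈ {3}; Q'(b) = 2b - 4 vanishes at b ∈ {2}.
Local minima of P (where P''>0): P(3)=-9. Local minima of Q: Q(2)=-4.
So the global minimum of V is P(3) + Q(2) + 2 = -9 − 4 + 2 = -11, attained at (3, 2).

-11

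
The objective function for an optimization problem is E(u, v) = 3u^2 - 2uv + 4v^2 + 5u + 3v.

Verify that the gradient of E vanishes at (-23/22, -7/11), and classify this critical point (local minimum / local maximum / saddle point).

local minimum

∇E = (6u - 2v + 5, -2u + 8v + 3); substituting (-23/22, -7/11) gives ∇E = (0, 0), so (-23/22, -7/11) is indeed a critical point.
The Hessian of E is constant: H = [[6, -2], [-2, 8]].
det(H) = 6·8 − (-2)² = 44.
det(H) > 0 and tr(H) = 14 > 0, so H is positive definite and the point is a local minimum.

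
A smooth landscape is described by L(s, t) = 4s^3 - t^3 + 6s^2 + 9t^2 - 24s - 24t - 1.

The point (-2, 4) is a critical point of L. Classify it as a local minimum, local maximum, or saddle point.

The mixed partial ∂²L/∂s∂t is 0, so the Hessian at any point is diag(L_ss, L_tt) = diag(12(2s + 1), 6(-t + 3)).
At (-2, 4): H = diag(-36, -6).
Both eigenvalues are negative, so H is negative definite: a local maximum.

local maximum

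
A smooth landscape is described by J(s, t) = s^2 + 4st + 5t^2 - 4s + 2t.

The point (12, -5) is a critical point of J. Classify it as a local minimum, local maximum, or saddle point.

The Hessian of J is constant: H = [[2, 4], [4, 10]].
det(H) = 2·10 − 4² = 4.
det(H) > 0 and tr(H) = 12 > 0, so H is positive definite and the point is a local minimum.

local minimum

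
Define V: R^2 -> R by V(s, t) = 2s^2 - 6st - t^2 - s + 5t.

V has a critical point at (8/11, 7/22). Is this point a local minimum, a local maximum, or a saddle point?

The Hessian of V is constant: H = [[4, -6], [-6, -2]].
det(H) = 4·(-2) − (-6)² = -44.
Since det(H) < 0, H is indefinite and the critical point is a saddle point.

saddle point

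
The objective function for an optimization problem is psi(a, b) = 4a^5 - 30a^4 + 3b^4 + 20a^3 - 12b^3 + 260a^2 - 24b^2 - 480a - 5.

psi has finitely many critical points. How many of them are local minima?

4

psi separates as a function of a plus a function of b, so ∇psi=0 decouples.
∂psi/∂a = 20(a - 4)(a - 3)(a - 1)(a + 2) = 0 at a ∈ {-2, 1, 3, 4}; ∂psi/∂b = 12b(b - 4)(b + 1) = 0 at b ∈ {-1, 0, 4}.
The Hessian is diagonal: diag(psi_aa, psi_bb). Second derivatives: psi_aa(-2)=-1800, psi_aa(1)=360, psi_aa(3)=-200, psi_aa(4)=360; psi_bb(-1)=60, psi_bb(0)=-48, psi_bb(4)=240.
Local minima occur where both diagonal entries positive: (1, -1), (1, 4), (4, -1), (4, 4). Count: 4.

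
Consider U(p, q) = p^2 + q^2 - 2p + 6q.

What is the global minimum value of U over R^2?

U(p,q) separates as A(p) + B(q), so its minimum is min A + min B.
A'(p) = 2p - 2 vanishes at p ∈ {1}; B'(q) = 2q + 6 vanishes at q ∈ {-3}.
Local minima of A (where A''>0): A(1)=-1. Local minima of B: B(-3)=-9.
So the global minimum of U is A(1) + B(-3) = -1 − 9 = -10, attained at (1, -3).

-10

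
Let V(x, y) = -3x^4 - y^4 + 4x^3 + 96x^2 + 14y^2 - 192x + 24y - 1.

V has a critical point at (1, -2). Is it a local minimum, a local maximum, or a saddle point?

saddle point

The mixed partial ∂²V/∂x∂y is 0, so the Hessian at any point is diag(V_xx, V_yy) = diag(12(-3x^2 + 2x + 16), 4(-3y^2 + 7)).
At (1, -2): H = diag(180, -20).
The eigenvalues have opposite signs, so H is indefinite: a saddle point.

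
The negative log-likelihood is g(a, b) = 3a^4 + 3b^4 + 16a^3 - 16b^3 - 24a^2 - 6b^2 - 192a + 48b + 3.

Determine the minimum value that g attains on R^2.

-461

g(a,b) separates as P(a) + Q(b) + 3, so its minimum is min P + min Q + 3.
P'(a) = 12(a - 2)(a + 2)(a + 4) vanishes at a ∈ {-4, -2, 2}; Q'(b) = 12(b - 4)(b - 1)(b + 1) vanishes at b ∈ {-1, 1, 4}.
Local minima of P (where P''>0): P(-4)=128, P(2)=-304. Local minima of Q: Q(-1)=-35, Q(4)=-160.
So the global minimum of g is P(2) + Q(4) + 3 = -304 − 160 + 3 = -461, attained at (2, 4).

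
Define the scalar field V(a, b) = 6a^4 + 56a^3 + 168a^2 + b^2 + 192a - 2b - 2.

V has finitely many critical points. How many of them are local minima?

2

V separates as a function of a plus a function of b, so ∇V=0 decouples.
∂V/∂a = 24(a + 1)(a + 2)(a + 4) = 0 at a ∈ {-4, -2, -1}; ∂V/∂b = 2(b - 1) = 0 at b ∈ {1}.
The Hessian is diagonal: diag(V_aa, V_bb). Second derivatives: V_aa(-4)=144, V_aa(-2)=-48, V_aa(-1)=72; V_bb(1)=2.
Local minima occur where both diagonal entries positive: (-4, 1), (-1, 1). Count: 2.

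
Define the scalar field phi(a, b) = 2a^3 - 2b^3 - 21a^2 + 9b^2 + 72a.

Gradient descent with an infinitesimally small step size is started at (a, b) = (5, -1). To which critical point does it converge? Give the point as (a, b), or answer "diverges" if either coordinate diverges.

phi is separable, so gradient descent decouples: a follows -∂phi/∂a, b follows -∂phi/∂b.
∂phi/∂a = 6(a - 4)(a - 3); at a=5 this is 12, so a decreases.
∂phi/∂b = -6b(b - 3); at b=-1 this is -24, so b increases.
a converges to its nearest critical value 4 (a local min of the a-part); b converges to 0. The iterate converges to (4, 0).

(4, 0)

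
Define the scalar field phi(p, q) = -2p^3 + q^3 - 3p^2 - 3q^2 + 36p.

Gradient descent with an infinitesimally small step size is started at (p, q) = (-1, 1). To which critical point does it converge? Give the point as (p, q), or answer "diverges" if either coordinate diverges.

(-3, 2)

phi is separable, so gradient descent decouples: p follows -∂phi/∂p, q follows -∂phi/∂q.
∂phi/∂p = -6(p - 2)(p + 3); at p=-1 this is 36, so p decreases.
∂phi/∂q = 3q(q - 2); at q=1 this is -3, so q increases.
p converges to its nearest critical value -3 (a local min of the p-part); q converges to 2. The iterate converges to (-3, 2).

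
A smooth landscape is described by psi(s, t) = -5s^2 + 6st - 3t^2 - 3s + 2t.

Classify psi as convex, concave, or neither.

concave

psi is quadratic, so its Hessian is the constant matrix H = [[-10, 6], [6, -6]].
det(H) = 24, tr(H) = -16.
det(H) > 0 and tr(H) < 0, so H is negative definite everywhere: concave.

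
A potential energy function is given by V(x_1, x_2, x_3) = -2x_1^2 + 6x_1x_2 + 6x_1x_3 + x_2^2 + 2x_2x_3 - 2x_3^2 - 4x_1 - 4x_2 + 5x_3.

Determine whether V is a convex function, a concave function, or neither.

V is quadratic, so its Hessian is the constant matrix H = [[-4, 6, 6], [6, 2, 2], [6, 2, -4]].
Leading principal minors: -4, -44, 264.
Neither pattern holds ⇒ H is indefinite ⇒ neither convex nor concave.

neither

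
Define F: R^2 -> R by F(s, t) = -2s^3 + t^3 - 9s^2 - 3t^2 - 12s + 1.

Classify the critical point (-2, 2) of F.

The mixed partial ∂²F/∂s∂t is 0, so the Hessian at any point is diag(F_ss, F_tt) = diag(-6(2s + 3), 6(t - 1)).
At (-2, 2): H = diag(6, 6).
Both eigenvalues are positive, so H is positive definite: a local minimum.

local minimum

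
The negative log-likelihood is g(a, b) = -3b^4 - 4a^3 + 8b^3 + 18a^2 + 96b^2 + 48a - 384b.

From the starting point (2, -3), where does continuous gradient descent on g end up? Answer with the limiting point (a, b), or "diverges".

(-1, 2)

g is separable, so gradient descent decouples: a follows -∂g/∂a, b follows -∂g/∂b.
∂g/∂a = -12(a - 4)(a + 1); at a=2 this is 72, so a decreases.
∂g/∂b = -12(b - 4)(b - 2)(b + 4); at b=-3 this is -420, so b increases.
a converges to its nearest critical value -1 (a local min of the a-part); b converges to 2. The iterate converges to (-1, 2).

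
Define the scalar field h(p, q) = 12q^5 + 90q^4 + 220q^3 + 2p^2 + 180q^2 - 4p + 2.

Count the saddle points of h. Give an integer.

h separates as a function of p plus a function of q, so ∇h=0 decouples.
∂h/∂p = 4(p - 1) = 0 at p ∈ {1}; ∂h/∂q = 60q(q + 1)(q + 2)(q + 3) = 0 at q ∈ {-3, -2, -1, 0}.
The Hessian is diagonal: diag(h_pp, h_qq). Second derivatives: h_pp(1)=4; h_qq(-3)=-360, h_qq(-2)=120, h_qq(-1)=-120, h_qq(0)=360.
Saddle points occur where the two diagonal entries have opposite signs: (1, -3), (1, -1). Count: 2.

2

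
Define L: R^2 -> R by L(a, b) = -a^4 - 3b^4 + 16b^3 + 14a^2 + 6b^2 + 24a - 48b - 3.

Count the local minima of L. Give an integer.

L separates as a function of a plus a function of b, so ∇L=0 decouples.
∂L/∂a = -4(a - 3)(a + 1)(a + 2) = 0 at a ∈ {-2, -1, 3}; ∂L/∂b = -12(b - 4)(b - 1)(b + 1) = 0 at b ∈ {-1, 1, 4}.
The Hessian is diagonal: diag(L_aa, L_bb). Second derivatives: L_aa(-2)=-20, L_aa(-1)=16, L_aa(3)=-80; L_bb(-1)=-120, L_bb(1)=72, L_bb(4)=-180.
Local minima occur where both diagonal entries positive: (-1, 1). Count: 1.

1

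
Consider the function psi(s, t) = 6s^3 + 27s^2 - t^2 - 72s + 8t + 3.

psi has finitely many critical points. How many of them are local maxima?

1

psi separates as a function of s plus a function of t, so ∇psi=0 decouples.
∂psi/∂s = 18(s - 1)(s + 4) = 0 at s ∈ {-4, 1}; ∂psi/∂t = -2(t - 4) = 0 at t ∈ {4}.
The Hessian is diagonal: diag(psi_ss, psi_tt). Second derivatives: psi_ss(-4)=-90, psi_ss(1)=90; psi_tt(4)=-2.
Local maxima occur where both diagonal entries negative: (-4, 4). Count: 1.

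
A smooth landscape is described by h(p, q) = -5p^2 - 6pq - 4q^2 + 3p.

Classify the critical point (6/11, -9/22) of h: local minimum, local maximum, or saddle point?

The Hessian of h is constant: H = [[-10, -6], [-6, -8]].
det(H) = (-10)·(-8) − (-6)² = 44.
det(H) > 0 and tr(H) = -18 < 0, so H is negative definite and the point is a local maximum.

local maximum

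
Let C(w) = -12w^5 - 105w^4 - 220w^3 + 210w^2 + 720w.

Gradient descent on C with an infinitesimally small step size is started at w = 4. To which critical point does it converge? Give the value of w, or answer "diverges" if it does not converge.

diverges

C'(w) = -60(w - 1)(w + 1)(w + 3)(w + 4), so C'(4) = -50400.
Gradient descent moves in the -C' direction, i.e. w is increasing.
There is no critical point above w=4, and C' keeps the same sign, so the iterate runs off to +∞.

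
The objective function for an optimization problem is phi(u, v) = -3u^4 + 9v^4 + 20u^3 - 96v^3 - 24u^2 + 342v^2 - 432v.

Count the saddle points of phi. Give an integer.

phi separates as a function of u plus a function of v, so ∇phi=0 decouples.
∂phi/∂u = -12u(u - 4)(u - 1) = 0 at u ∈ {0, 1, 4}; ∂phi/∂v = 36(v - 4)(v - 3)(v - 1) = 0 at v ∈ {1, 3, 4}.
The Hessian is diagonal: diag(phi_uu, phi_vv). Second derivatives: phi_uu(0)=-48, phi_uu(1)=36, phi_uu(4)=-144; phi_vv(1)=216, phi_vv(3)=-72, phi_vv(4)=108.
Saddle points occur where the two diagonal entries have opposite signs: (0, 1), (0, 4), (1, 3), (4, 1), (4, 4). Count: 5.

5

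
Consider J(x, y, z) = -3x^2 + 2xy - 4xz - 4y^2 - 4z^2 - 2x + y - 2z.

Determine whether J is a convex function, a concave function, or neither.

concave

J is quadratic, so its Hessian is the constant matrix H = [[-6, 2, -4], [2, -8, 0], [-4, 0, -8]].
Leading principal minors: -6, 44, -224.
Signs alternate −, +, − ⇒ H ≺ 0 ⇒ concave.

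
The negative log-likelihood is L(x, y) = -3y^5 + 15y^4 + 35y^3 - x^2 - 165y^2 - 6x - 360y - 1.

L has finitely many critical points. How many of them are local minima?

L separates as a function of x plus a function of y, so ∇L=0 decouples.
∂L/∂x = -2(x + 3) = 0 at x ∈ {-3}; ∂L/∂y = -15(y - 4)(y - 3)(y + 1)(y + 2) = 0 at y ∈ {-2, -1, 3, 4}.
The Hessian is diagonal: diag(L_xx, L_yy). Second derivatives: L_xx(-3)=-2; L_yy(-2)=450, L_yy(-1)=-300, L_yy(3)=300, L_yy(4)=-450.
Local minima occur where both diagonal entries positive: none. Count: 0.

0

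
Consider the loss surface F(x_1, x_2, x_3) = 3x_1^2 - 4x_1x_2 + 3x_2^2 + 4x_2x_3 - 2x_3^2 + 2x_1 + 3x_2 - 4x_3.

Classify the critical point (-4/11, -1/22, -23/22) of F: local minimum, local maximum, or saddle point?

saddle point

The Hessian is constant: H = [[6, -4, 0], [-4, 6, 4], [0, 4, -4]].
Leading principal minors: Δ₁ = 6, Δ₂ = 20, Δ₃ = -176.
The minors fit neither the all-positive nor the alternating-sign pattern, so H is indefinite: a saddle point.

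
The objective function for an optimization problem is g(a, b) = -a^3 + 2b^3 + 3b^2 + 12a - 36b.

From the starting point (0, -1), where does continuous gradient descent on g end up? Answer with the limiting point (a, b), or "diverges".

g is separable, so gradient descent decouples: a follows -∂g/∂a, b follows -∂g/∂b.
∂g/∂a = -3(a - 2)(a + 2); at a=0 this is 12, so a decreases.
∂g/∂b = 6(b - 2)(b + 3); at b=-1 this is -36, so b increases.
a converges to its nearest critical value -2 (a local min of the a-part); b converges to 2. The iterate converges to (-2, 2).

(-2, 2)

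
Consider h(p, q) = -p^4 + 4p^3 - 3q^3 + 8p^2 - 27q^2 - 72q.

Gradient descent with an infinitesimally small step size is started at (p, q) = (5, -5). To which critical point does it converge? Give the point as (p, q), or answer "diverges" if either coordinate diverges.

diverges

h is separable, so gradient descent decouples: p follows -∂h/∂p, q follows -∂h/∂q.
∂h/∂p = -4p(p - 4)(p + 1); at p=5 this is -120, so p increases.
∂h/∂q = -9(q + 2)(q + 4); at q=-5 this is -27, so q increases.
The p-coordinate has no critical point in that direction and runs off to infinity.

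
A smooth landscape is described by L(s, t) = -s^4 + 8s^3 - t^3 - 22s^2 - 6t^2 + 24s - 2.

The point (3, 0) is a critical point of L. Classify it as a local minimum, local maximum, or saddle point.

The mixed partial ∂²L/∂s∂t is 0, so the Hessian at any point is diag(L_ss, L_tt) = diag(4(-3s^2 + 12s - 11), -6(t + 2)).
At (3, 0): H = diag(-8, -12).
Both eigenvalues are negative, so H is negative definite: a local maximum.

local maximum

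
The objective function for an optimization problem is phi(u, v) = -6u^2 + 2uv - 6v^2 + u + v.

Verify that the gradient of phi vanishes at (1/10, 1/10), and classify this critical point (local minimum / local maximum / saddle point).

local maximum

∇phi = (-12u + 2v + 1, 2u - 12v + 1); substituting (1/10, 1/10) gives ∇phi = (0, 0), so (1/10, 1/10) is indeed a critical point.
The Hessian of phi is constant: H = [[-12, 2], [2, -12]].
det(H) = (-12)·(-12) − 2² = 140.
det(H) > 0 and tr(H) = -24 < 0, so H is negative definite and the point is a local maximum.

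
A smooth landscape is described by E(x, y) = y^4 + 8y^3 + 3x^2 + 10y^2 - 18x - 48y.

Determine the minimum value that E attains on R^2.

E(x,y) separates as P(x) + Q(y), so its minimum is min P + min Q.
P'(x) = 6x - 18 vanishes at x ∈ {3}; Q'(y) = 4(y - 1)(y + 3)(y + 4) vanishes at y ∈ {-4, -3, 1}.
Local minima of P (where P''>0): P(3)=-27. Local minima of Q: Q(-4)=96, Q(1)=-29.
So the global minimum of E is P(3) + Q(1) = -27 − 29 = -56, attained at (3, 1).

-56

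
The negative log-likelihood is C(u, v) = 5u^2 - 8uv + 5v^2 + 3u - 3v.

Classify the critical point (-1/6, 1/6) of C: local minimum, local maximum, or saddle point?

local minimum

The Hessian of C is constant: H = [[10, -8], [-8, 10]].
det(H) = 10·10 − (-8)² = 36.
det(H) > 0 and tr(H) = 20 > 0, so H is positive definite and the point is a local minimum.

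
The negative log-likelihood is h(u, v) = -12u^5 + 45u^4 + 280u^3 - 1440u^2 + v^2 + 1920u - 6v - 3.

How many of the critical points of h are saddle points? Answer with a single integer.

2

h separates as a function of u plus a function of v, so ∇h=0 decouples.
∂h/∂u = -60(u - 4)(u - 2)(u - 1)(u + 4) = 0 at u ∈ {-4, 1, 2, 4}; ∂h/∂v = 2(v - 3) = 0 at v ∈ {3}.
The Hessian is diagonal: diag(h_uu, h_vv). Second derivatives: h_uu(-4)=14400, h_uu(1)=-900, h_uu(2)=720, h_uu(4)=-2880; h_vv(3)=2.
Saddle points occur where the two diagonal entries have opposite signs: (1, 3), (4, 3). Count: 2.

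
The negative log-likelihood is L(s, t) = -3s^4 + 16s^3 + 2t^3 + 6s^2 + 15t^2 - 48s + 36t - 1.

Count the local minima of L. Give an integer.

1

L separates as a function of s plus a function of t, so ∇L=0 decouples.
∂L/∂s = -12(s - 4)(s - 1)(s + 1) = 0 at s ∈ {-1, 1, 4}; ∂L/∂t = 6(t + 2)(t + 3) = 0 at t ∈ {-3, -2}.
The Hessian is diagonal: diag(L_ss, L_tt). Second derivatives: L_ss(-1)=-120, L_ss(1)=72, L_ss(4)=-180; L_tt(-3)=-6, L_tt(-2)=6.
Local minima occur where both diagonal entries positive: (1, -2). Count: 1.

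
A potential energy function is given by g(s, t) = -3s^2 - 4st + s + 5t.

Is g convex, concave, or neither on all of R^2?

neither

g is quadratic, so its Hessian is the constant matrix H = [[-6, -4], [-4, 0]].
det(H) = -16, tr(H) = -6.
det(H) < 0, so H is indefinite: neither convex nor concave.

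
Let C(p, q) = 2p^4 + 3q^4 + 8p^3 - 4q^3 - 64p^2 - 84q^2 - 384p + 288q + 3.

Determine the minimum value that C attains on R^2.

-3005

C(p,q) separates as A(p) + B(q) + 3, so its minimum is min A + min B + 3.
A'(p) = 8(p - 4)(p + 3)(p + 4) vanishes at p ∈ {-4, -3, 4}; B'(q) = 12(q - 3)(q - 2)(q + 4) vanishes at q ∈ {-4, 2, 3}.
Local minima of A (where A''>0): A(-4)=512, A(4)=-1536. Local minima of B: B(-4)=-1472, B(3)=243.
So the global minimum of C is A(4) + B(-4) + 3 = -1536 − 1472 + 3 = -3005, attained at (4, -4).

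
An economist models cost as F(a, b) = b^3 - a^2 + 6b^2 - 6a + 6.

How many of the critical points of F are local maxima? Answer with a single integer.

1

F separates as a function of a plus a function of b, so ∇F=0 decouples.
∂F/∂a = -2(a + 3) = 0 at a ∈ {-3}; ∂F/∂b = 3b(b + 4) = 0 at b ∈ {-4, 0}.
The Hessian is diagonal: diag(F_aa, F_bb). Second derivatives: F_aa(-3)=-2; F_bb(-4)=-12, F_bb(0)=12.
Local maxima occur where both diagonal entries negative: (-3, -4). Count: 1.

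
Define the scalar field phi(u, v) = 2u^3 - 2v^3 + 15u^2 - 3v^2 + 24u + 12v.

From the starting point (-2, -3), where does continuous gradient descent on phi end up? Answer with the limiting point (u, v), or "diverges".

(-1, -2)

phi is separable, so gradient descent decouples: u follows -∂phi/∂u, v follows -∂phi/∂v.
∂phi/∂u = 6(u + 1)(u + 4); at u=-2 this is -12, so u increases.
∂phi/∂v = -6(v - 1)(v + 2); at v=-3 this is -24, so v increases.
u converges to its nearest critical value -1 (a local min of the u-part); v converges to -2. The iterate converges to (-1, -2).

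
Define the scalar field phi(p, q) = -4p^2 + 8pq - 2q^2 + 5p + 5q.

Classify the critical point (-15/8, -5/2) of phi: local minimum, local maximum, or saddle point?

saddle point

The Hessian of phi is constant: H = [[-8, 8], [8, -4]].
det(H) = (-8)·(-4) − 8² = -32.
Since det(H) < 0, H is indefinite and the critical point is a saddle point.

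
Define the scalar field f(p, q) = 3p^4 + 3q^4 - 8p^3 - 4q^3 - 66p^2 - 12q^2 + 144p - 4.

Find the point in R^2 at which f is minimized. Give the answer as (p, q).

f(p,q) separates as A(p) + B(q) − 4, so its minimum is min A + min B − 4.
A'(p) = 12(p - 4)(p - 1)(p + 3) vanishes at p ∈ {-3, 1, 4}; B'(q) = 12q(q - 2)(q + 1) vanishes at q ∈ {-1, 0, 2}.
Local minima of A (where A''>0): A(-3)=-567, A(4)=-224. Local minima of B: B(-1)=-5, B(2)=-32.
So the global minimum of f is A(-3) + B(2) − 4 = -567 − 32 − 4 = -603, attained at (-3, 2).

(-3, 2)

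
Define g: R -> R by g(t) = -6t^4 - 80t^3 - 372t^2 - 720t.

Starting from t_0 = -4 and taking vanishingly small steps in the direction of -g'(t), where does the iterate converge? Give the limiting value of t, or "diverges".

-3

g'(t) = -24(t + 2)(t + 3)(t + 5), so g'(-4) = -48.
Gradient descent moves in the -g' direction, i.e. t is increasing.
The nearest critical point in that direction is t = -3, where g'' = 48 > 0 (a local minimum). The iterate converges there.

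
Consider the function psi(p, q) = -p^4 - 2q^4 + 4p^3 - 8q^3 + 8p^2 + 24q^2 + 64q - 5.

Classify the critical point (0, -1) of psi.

The mixed partial ∂²psi/∂p∂q is 0, so the Hessian at any point is diag(psi_pp, psi_qq) = diag(4(-3p^2 + 6p + 4), 24(-q^2 - 2q + 2)).
At (0, -1): H = diag(16, 72).
Both eigenvalues are positive, so H is positive definite: a local minimum.

local minimum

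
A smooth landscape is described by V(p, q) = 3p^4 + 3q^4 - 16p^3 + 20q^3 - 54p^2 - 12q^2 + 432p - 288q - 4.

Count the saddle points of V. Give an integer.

V separates as a function of p plus a function of q, so ∇V=0 decouples.
∂V/∂p = 12(p - 4)(p - 3)(p + 3) = 0 at p ∈ {-3, 3, 4}; ∂V/∂q = 12(q - 2)(q + 3)(q + 4) = 0 at q ∈ {-4, -3, 2}.
The Hessian is diagonal: diag(V_pp, V_qq). Second derivatives: V_pp(-3)=504, V_pp(3)=-72, V_pp(4)=84; V_qq(-4)=72, V_qq(-3)=-60, V_qq(2)=360.
Saddle points occur where the two diagonal entries have opposite signs: (-3, -3), (3, -4), (3, 2), (4, -3). Count: 4.

4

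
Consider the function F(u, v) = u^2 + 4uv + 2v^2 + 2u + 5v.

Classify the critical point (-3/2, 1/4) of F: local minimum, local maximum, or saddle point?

The Hessian of F is constant: H = [[2, 4], [4, 4]].
det(H) = 2·4 − 4² = -8.
Since det(H) < 0, H is indefinite and the critical point is a saddle point.

saddle point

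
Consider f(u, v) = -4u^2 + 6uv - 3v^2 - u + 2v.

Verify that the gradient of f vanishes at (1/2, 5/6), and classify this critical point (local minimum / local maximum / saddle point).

∇f = (-8u + 6v - 1, 6u - 6v + 2); substituting (1/2, 5/6) gives ∇f = (0, 0), so (1/2, 5/6) is indeed a critical point.
The Hessian of f is constant: H = [[-8, 6], [6, -6]].
det(H) = (-8)·(-6) − 6² = 12.
det(H) > 0 and tr(H) = -14 < 0, so H is negative definite and the point is a local maximum.

local maximum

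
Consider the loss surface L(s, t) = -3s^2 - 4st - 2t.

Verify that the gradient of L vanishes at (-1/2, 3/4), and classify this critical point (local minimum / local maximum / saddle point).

saddle point

∇L = (-6s - 4t, -4s - 2); substituting (-1/2, 3/4) gives ∇L = (0, 0), so (-1/2, 3/4) is indeed a critical point.
The Hessian of L is constant: H = [[-6, -4], [-4, 0]].
det(H) = (-6)·0 − (-4)² = -16.
Since det(H) < 0, H is indefinite and the critical point is a saddle point.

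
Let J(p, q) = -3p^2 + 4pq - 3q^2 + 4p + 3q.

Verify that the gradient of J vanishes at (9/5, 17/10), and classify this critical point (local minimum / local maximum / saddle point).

∇J = (-6p + 4q + 4, 4p - 6q + 3); substituting (9/5, 17/10) gives ∇J = (0, 0), so (9/5, 17/10) is indeed a critical point.
The Hessian of J is constant: H = [[-6, 4], [4, -6]].
det(H) = (-6)·(-6) − 4² = 20.
det(H) > 0 and tr(H) = -12 < 0, so H is negative definite and the point is a local maximum.

local maximum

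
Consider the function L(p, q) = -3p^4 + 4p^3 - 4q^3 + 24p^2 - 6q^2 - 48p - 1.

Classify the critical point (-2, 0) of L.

The mixed partial ∂²L/∂p∂q is 0, so the Hessian at any point is diag(L_pp, L_qq) = diag(12(-3p^2 + 2p + 4), -12(2q + 1)).
At (-2, 0): H = diag(-144, -12).
Both eigenvalues are negative, so H is negative definite: a local maximum.

local maximum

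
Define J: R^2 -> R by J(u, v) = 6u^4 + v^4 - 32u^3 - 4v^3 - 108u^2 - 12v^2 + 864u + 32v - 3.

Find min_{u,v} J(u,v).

-2281

J(u,v) separates as P(u) + Q(v) − 3, so its minimum is min P + min Q − 3.
P'(u) = 24(u - 4)(u - 3)(u + 3) vanishes at u ∈ {-3, 3, 4}; Q'(v) = 4(v - 4)(v - 1)(v + 2) vanishes at v ∈ {-2, 1, 4}.
Local minima of P (where P''>0): P(-3)=-2214, P(4)=1216. Local minima of Q: Q(-2)=-64, Q(4)=-64.
So the global minimum of J is P(-3) + Q(-2) − 3 = -2214 − 64 − 3 = -2281, attained at (-3, -2).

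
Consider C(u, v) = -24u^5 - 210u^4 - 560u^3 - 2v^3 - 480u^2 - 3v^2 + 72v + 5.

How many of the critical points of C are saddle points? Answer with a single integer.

4

C separates as a function of u plus a function of v, so ∇C=0 decouples.
∂C/∂u = -120u(u + 1)(u + 2)(u + 4) = 0 at u ∈ {-4, -2, -1, 0}; ∂C/∂v = -6(v - 3)(v + 4) = 0 at v ∈ {-4, 3}.
The Hessian is diagonal: diag(C_uu, C_vv). Second derivatives: C_uu(-4)=2880, C_uu(-2)=-480, C_uu(-1)=360, C_uu(0)=-960; C_vv(-4)=42, C_vv(3)=-42.
Saddle points occur where the two diagonal entries have opposite signs: (-4, 3), (-2, -4), (-1, 3), (0, -4). Count: 4.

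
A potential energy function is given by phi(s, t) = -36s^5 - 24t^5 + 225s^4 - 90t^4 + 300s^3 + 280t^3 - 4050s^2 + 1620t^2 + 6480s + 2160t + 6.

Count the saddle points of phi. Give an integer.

8

phi separates as a function of s plus a function of t, so ∇phi=0 decouples.
∂phi/∂s = -180(s - 4)(s - 3)(s - 1)(s + 3) = 0 at s ∈ {-3, 1, 3, 4}; ∂phi/∂t = -120(t - 3)(t + 1)(t + 2)(t + 3) = 0 at t ∈ {-3, -2, -1, 3}.
The Hessian is diagonal: diag(phi_ss, phi_tt). Second derivatives: phi_ss(-3)=30240, phi_ss(1)=-4320, phi_ss(3)=2160, phi_ss(4)=-3780; phi_tt(-3)=1440, phi_tt(-2)=-600, phi_tt(-1)=960, phi_tt(3)=-14400.
Saddle points occur where the two diagonal entries have opposite signs: (-3, -2), (-3, 3), (1, -3), (1, -1), (3, -2), (3, 3), (4, -3), (4, -1). Count: 8.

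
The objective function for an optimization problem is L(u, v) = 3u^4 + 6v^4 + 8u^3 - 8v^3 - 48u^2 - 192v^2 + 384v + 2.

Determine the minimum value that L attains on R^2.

L(u,v) separates as P(u) + Q(v) + 2, so its minimum is min P + min Q + 2.
P'(u) = 12u(u - 2)(u + 4) vanishes at u ∈ {-4, 0, 2}; Q'(v) = 24(v - 4)(v - 1)(v + 4) vanishes at v ∈ {-4, 1, 4}.
Local minima of P (where P''>0): P(-4)=-512, P(2)=-80. Local minima of Q: Q(-4)=-2560, Q(4)=-512.
So the global minimum of L is P(-4) + Q(-4) + 2 = -512 − 2560 + 2 = -3070, attained at (-4, -4).

-3070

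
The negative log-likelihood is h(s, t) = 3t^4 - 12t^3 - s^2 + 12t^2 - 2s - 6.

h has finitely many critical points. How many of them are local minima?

h separates as a function of s plus a function of t, so ∇h=0 decouples.
∂h/∂s = -2(s + 1) = 0 at s ∈ {-1}; ∂h/∂t = 12t(t - 2)(t - 1) = 0 at t ∈ {0, 1, 2}.
The Hessian is diagonal: diag(h_ss, h_tt). Second derivatives: h_ss(-1)=-2; h_tt(0)=24, h_tt(1)=-12, h_tt(2)=24.
Local minima occur where both diagonal entries positive: none. Count: 0.

0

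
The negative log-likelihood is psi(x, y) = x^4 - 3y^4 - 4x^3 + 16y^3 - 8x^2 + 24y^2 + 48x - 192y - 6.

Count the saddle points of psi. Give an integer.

5

psi separates as a function of x plus a function of y, so ∇psi=0 decouples.
∂psi/∂x = 4(x - 3)(x - 2)(x + 2) = 0 at x ∈ {-2, 2, 3}; ∂psi/∂y = -12(y - 4)(y - 2)(y + 2) = 0 at y ∈ {-2, 2, 4}.
The Hessian is diagonal: diag(psi_xx, psi_yy). Second derivatives: psi_xx(-2)=80, psi_xx(2)=-16, psi_xx(3)=20; psi_yy(-2)=-288, psi_yy(2)=96, psi_yy(4)=-144.
Saddle points occur where the two diagonal entries have opposite signs: (-2, -2), (-2, 4), (2, 2), (3, -2), (3, 4). Count: 5.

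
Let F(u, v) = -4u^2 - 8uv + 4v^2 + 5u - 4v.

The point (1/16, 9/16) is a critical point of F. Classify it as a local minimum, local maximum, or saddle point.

saddle point

The Hessian of F is constant: H = [[-8, -8], [-8, 8]].
det(H) = (-8)·8 − (-8)² = -128.
Since det(H) < 0, H is indefinite and the critical point is a saddle point.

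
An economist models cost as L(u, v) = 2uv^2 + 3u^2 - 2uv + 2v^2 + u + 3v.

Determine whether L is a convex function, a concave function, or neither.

neither

The term 2uv^2 is cubic, so the Hessian is not constant.
∂²L/∂v² = 4u + 4, which takes both signs as u varies (negative for sufficiently negative u). A diagonal entry of the Hessian changing sign means the Hessian is neither positive- nor negative-semidefinite on all of R^2.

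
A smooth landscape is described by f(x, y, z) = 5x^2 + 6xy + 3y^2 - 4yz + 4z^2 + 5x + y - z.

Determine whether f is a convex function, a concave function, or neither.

f is quadratic, so its Hessian is the constant matrix H = [[10, 6, 0], [6, 6, -4], [0, -4, 8]].
Leading principal minors: 10, 24, 32.
All positive ⇒ H ≻ 0 ⇒ convex.

convex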